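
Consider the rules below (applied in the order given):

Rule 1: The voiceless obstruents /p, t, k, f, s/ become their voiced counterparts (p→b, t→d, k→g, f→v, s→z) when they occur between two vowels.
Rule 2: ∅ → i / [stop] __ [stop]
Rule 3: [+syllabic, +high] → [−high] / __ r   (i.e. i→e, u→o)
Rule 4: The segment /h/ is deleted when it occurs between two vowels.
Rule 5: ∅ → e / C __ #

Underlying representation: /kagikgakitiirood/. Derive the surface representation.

Rule 1 (intervocalic voicing): /k/ is a voiceless obstruent between vowels /a/ and /i/, so it voices to [g]. /t/ is a voiceless obstruent between vowels /i/ and /i/, so it voices to [d]. /kagikgakitiirood/ → kagikgagidiirood.
Rule 2 (stop-cluster i-epenthesis): /k/ and /g/ form a stop–stop cluster, so [i] is inserted between them. /kagikgagidiirood/ → kagikigagidiirood.
Rule 3 (pre-rhotic lowering): /i/ is a high vowel immediately before /r/, so it lowers to [e]. /kagikigagidiirood/ → kagikigagidierood.
Rule 4 (intervocalic h-deletion): no segment meets the environment; /kagikigagidierood/ is unchanged.
Rule 5 (final e-epenthesis): the form ends in the consonant /d/, so [e] is inserted word-finally. /kagikigagidierood/ → kagikigagidieroode.

kagikigagidieroode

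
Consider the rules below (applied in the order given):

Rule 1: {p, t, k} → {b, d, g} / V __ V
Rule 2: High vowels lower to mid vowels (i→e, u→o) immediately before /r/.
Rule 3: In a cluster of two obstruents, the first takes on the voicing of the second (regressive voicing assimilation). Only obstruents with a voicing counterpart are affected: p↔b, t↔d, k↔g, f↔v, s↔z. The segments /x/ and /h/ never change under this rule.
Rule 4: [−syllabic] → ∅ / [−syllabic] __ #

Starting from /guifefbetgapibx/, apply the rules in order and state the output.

guifevbedgabip

Rule 1 (intervocalic voicing): /p/ is a voiceless stop between vowels /a/ and /i/, so it voices to [b]. /guifefbetgapibx/ → guifefbetgabibx.
Rule 2 (pre-rhotic lowering): no segment meets the environment; /guifefbetgabibx/ is unchanged.
Rule 3 (regressive voicing assimilation): /f/ precedes the voiced obstruent /b/, so it voices to [v] by assimilation. /t/ precedes the voiced obstruent /g/, so it voices to [d] by assimilation. /b/ precedes the voiceless obstruent /x/, so it devoices to [p] by assimilation. /guifefbetgabibx/ → guifevbedgabipx.
Rule 4 (final cluster simplification): /x/ is the second consonant of a word-final cluster /px/, so it deletes. /guifevbedgabipx/ → guifevbedgabip.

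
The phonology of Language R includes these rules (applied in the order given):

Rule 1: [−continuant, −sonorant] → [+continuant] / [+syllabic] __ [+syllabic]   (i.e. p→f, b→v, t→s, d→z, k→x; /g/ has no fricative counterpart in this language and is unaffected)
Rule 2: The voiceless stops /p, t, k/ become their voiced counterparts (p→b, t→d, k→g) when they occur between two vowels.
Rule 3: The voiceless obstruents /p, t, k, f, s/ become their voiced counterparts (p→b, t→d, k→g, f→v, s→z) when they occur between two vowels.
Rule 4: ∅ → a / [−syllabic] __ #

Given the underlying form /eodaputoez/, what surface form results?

eozavuzoeza

Rule 1 (intervocalic spirantization): /d/ is a stop between vowels /o/ and /a/, so it spirantizes to the fricative [z]. /p/ is a stop between vowels /a/ and /u/, so it spirantizes to the fricative [f]. /t/ is a stop between vowels /u/ and /o/, so it spirantizes to the fricative [s]. /eodaputoez/ → eozafusoez.
Rule 2 (intervocalic voicing): no segment meets the environment; /eozafusoez/ is unchanged.
Rule 3 (intervocalic voicing): /f/ is a voiceless obstruent between vowels /a/ and /u/, so it voices to [v]. /s/ is a voiceless obstruent between vowels /u/ and /o/, so it voices to [z]. /eozafusoez/ → eozavuzoez.
Rule 4 (final a-epenthesis): the form ends in the consonant /z/, so [a] is inserted word-finally. /eozavuzoez/ → eozavuzoeza.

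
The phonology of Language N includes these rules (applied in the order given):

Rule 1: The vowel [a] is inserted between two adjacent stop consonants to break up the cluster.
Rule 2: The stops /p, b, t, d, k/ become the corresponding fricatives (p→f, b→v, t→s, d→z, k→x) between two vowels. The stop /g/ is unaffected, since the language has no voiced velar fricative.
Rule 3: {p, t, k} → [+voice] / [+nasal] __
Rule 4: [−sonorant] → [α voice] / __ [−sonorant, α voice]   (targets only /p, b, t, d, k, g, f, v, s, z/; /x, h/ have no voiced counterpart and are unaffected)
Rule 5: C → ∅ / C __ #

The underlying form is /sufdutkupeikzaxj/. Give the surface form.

Rule 1 (stop-cluster a-epenthesis): /t/ and /k/ form a stop–stop cluster, so [a] is inserted between them. /sufdutkupeikzaxj/ → sufdutakupeikzaxj.
Rule 2 (intervocalic spirantization): /t/ is a stop between vowels /u/ and /a/, so it spirantizes to the fricative [s]. /k/ is a stop between vowels /a/ and /u/, so it spirantizes to the fricative [x]. /p/ is a stop between vowels /u/ and /e/, so it spirantizes to the fricative [f]. /sufdutakupeikzaxj/ → sufdusaxufeikzaxj.
Rule 3 (post-nasal voicing): no segment meets the environment; /sufdusaxufeikzaxj/ is unchanged.
Rule 4 (regressive voicing assimilation): /f/ precedes the voiced obstruent /d/, so it voices to [v] by assimilation. /k/ precedes the voiced obstruent /z/, so it voices to [g] by assimilation. /sufdusaxufeikzaxj/ → suvdusaxufeigzaxj.
Rule 5 (final cluster simplification): /j/ is the second consonant of a word-final cluster /xj/, so it deletes. /suvdusaxufeigzaxj/ → suvdusaxufeigzax.

suvdusaxufeigzax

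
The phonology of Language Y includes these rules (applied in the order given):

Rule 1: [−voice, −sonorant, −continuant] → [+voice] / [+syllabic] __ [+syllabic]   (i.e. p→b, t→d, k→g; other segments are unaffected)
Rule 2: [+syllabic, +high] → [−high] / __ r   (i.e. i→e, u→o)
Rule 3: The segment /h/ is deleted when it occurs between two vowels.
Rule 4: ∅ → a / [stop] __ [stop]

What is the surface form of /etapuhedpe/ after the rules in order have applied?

Rule 1 (intervocalic voicing): /t/ is a voiceless stop between vowels /e/ and /a/, so it voices to [d]. /p/ is a voiceless stop between vowels /a/ and /u/, so it voices to [b]. /etapuhedpe/ → edabuhedpe.
Rule 2 (pre-rhotic lowering): no segment meets the environment; /edabuhedpe/ is unchanged.
Rule 3 (intervocalic h-deletion): /h/ occurs between vowels /u/ and /e/, so it deletes. /edabuhedpe/ → edabuedpe.
Rule 4 (stop-cluster a-epenthesis): /d/ and /p/ form a stop–stop cluster, so [a] is inserted between them. /edabuedpe/ → edabuedape.

edabuedape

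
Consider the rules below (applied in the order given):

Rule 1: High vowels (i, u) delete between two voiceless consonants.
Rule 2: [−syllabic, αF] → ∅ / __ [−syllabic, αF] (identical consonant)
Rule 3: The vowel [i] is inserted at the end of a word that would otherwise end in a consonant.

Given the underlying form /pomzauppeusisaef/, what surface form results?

pomzaupeusaefi

Rule 1 (high vowel syncope): /i/ is a high vowel flanked by voiceless consonants /s/ and /s/, so it deletes. /pomzauppeusisaef/ → pomzauppeussaef.
Rule 2 (degemination): /pp/ is a geminate; the first /p/ deletes. /ss/ is a geminate; the first /s/ deletes. /pomzauppeussaef/ → pomzaupeusaef.
Rule 3 (final i-epenthesis): the form ends in the consonant /f/, so [i] is inserted word-finally. /pomzaupeusaef/ → pomzaupeusaefi.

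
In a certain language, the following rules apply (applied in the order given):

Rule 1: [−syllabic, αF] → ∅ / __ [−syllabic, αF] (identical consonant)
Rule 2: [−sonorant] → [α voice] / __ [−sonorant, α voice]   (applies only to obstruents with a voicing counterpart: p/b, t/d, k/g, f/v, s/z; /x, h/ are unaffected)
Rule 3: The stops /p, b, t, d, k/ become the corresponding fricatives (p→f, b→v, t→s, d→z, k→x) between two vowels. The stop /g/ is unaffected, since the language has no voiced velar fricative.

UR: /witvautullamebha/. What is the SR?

Rule 1 (degemination): /ll/ is a geminate; the first /l/ deletes. /witvautullamebha/ → witvautulamebha.
Rule 2 (regressive voicing assimilation): /t/ precedes the voiced obstruent /v/, so it voices to [d] by assimilation. /b/ precedes the voiceless obstruent /h/, so it devoices to [p] by assimilation. /witvautulamebha/ → widvautulamepha.
Rule 3 (intervocalic spirantization): /t/ is a stop between vowels /u/ and /u/, so it spirantizes to the fricative [s]. /widvautulamepha/ → widvausulamepha.

widvausulamepha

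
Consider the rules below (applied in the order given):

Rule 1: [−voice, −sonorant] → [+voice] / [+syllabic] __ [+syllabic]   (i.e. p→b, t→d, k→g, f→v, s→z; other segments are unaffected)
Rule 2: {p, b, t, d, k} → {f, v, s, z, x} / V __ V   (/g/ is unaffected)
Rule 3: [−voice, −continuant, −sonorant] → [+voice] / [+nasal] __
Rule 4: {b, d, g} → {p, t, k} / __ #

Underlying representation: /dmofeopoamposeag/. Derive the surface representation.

Rule 1 (intervocalic voicing): /f/ is a voiceless obstruent between vowels /o/ and /e/, so it voices to [v]. /p/ is a voiceless obstruent between vowels /o/ and /o/, so it voices to [b]. /s/ is a voiceless obstruent between vowels /o/ and /e/, so it voices to [z]. /dmofeopoamposeag/ → dmoveoboampozeag.
Rule 2 (intervocalic spirantization): /b/ is a stop between vowels /o/ and /o/, so it spirantizes to the fricative [v]. /dmoveoboampozeag/ → dmoveovoampozeag.
Rule 3 (post-nasal voicing): /p/ is a voiceless stop immediately after the nasal /m/, so it voices to [b]. /dmoveovoampozeag/ → dmoveovoambozeag.
Rule 4 (final devoicing): /g/ is a voiced stop in word-final position, so it devoices to [k]. /dmoveovoambozeag/ → dmoveovoambozeak.

dmoveovoambozeak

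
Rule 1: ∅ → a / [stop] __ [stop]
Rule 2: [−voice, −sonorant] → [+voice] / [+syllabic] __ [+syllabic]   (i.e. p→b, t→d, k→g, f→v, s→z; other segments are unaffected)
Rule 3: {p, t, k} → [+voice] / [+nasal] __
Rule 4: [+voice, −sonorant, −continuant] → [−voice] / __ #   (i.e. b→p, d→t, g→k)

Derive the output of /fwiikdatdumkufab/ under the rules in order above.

Rule 1 (stop-cluster a-epenthesis): /k/ and /d/ form a stop–stop cluster, so [a] is inserted between them. /t/ and /d/ form a stop–stop cluster, so [a] is inserted between them. /fwiikdatdumkufab/ → fwiikadatadumkufab.
Rule 2 (intervocalic voicing): /k/ is a voiceless obstruent between vowels /i/ and /a/, so it voices to [g]. /t/ is a voiceless obstruent between vowels /a/ and /a/, so it voices to [d]. /f/ is a voiceless obstruent between vowels /u/ and /a/, so it voices to [v]. /fwiikadatadumkufab/ → fwiigadadadumkuvab.
Rule 3 (post-nasal voicing): /k/ is a voiceless stop immediately after the nasal /m/, so it voices to [g]. /fwiigadadadumkuvab/ → fwiigadadadumguvab.
Rule 4 (final devoicing): /b/ is a voiced stop in word-final position, so it devoices to [p]. /fwiigadadadumguvab/ → fwiigadadadumguvap.

fwiigadadadumguvap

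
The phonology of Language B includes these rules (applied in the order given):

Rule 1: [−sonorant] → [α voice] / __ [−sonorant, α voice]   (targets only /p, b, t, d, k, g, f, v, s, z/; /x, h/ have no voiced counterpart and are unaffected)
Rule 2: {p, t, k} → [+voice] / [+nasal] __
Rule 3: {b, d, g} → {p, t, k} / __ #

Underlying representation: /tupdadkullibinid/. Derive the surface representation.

Rule 1 (regressive voicing assimilation): /p/ precedes the voiced obstruent /d/, so it voices to [b] by assimilation. /d/ precedes the voiceless obstruent /k/, so it devoices to [t] by assimilation. /tupdadkullibinid/ → tubdatkullibinid.
Rule 2 (post-nasal voicing): no segment meets the environment; /tubdatkullibinid/ is unchanged.
Rule 3 (final devoicing): /d/ is a voiced stop in word-final position, so it devoices to [t]. /tubdatkullibinid/ → tubdatkullibinit.

tubdatkullibinit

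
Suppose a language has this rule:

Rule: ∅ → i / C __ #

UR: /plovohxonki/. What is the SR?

plovohxonki

No segment of /plovohxonki/ meets the structural description of the rule, so the form surfaces unchanged.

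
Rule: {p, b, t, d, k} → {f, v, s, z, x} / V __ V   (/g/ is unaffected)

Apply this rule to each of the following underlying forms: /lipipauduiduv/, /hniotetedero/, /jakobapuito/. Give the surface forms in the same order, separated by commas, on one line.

lififauzuizuv, hniosesezero, jaxovafuiso

/lipipauduiduv/: /p/ is a stop between vowels /i/ and /i/, so it spirantizes to the fricative [f]. /p/ is a stop between vowels /i/ and /a/, so it spirantizes to the fricative [f]. /d/ is a stop between vowels /u/ and /u/, so it spirantizes to the fricative [z]. /d/ is a stop between vowels /i/ and /u/, so it spirantizes to the fricative [z]. → [lififauzuizuv].
/hniotetedero/: /t/ is a stop between vowels /o/ and /e/, so it spirantizes to the fricative [s]. /t/ is a stop between vowels /e/ and /e/, so it spirantizes to the fricative [s]. /d/ is a stop between vowels /e/ and /e/, so it spirantizes to the fricative [z]. → [hniosesezero].
/jakobapuito/: /k/ is a stop between vowels /a/ and /o/, so it spirantizes to the fricative [x]. /b/ is a stop between vowels /o/ and /a/, so it spirantizes to the fricative [v]. /p/ is a stop between vowels /a/ and /u/, so it spirantizes to the fricative [f]. /t/ is a stop between vowels /i/ and /o/, so it spirantizes to the fricative [s]. → [jaxovafuiso].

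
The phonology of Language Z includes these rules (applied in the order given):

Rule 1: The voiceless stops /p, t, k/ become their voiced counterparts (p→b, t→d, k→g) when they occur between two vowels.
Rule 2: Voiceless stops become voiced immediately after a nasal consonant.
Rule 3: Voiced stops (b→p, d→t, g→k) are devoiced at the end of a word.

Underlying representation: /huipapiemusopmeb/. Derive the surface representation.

huibabiemusopmep

Rule 1 (intervocalic voicing): /p/ is a voiceless stop between vowels /i/ and /a/, so it voices to [b]. /p/ is a voiceless stop between vowels /a/ and /i/, so it voices to [b]. /huipapiemusopmeb/ → huibabiemusopmeb.
Rule 2 (post-nasal voicing): no segment meets the environment; /huibabiemusopmeb/ is unchanged.
Rule 3 (final devoicing): /b/ is a voiced stop in word-final position, so it devoices to [p]. /huibabiemusopmeb/ → huibabiemusopmep.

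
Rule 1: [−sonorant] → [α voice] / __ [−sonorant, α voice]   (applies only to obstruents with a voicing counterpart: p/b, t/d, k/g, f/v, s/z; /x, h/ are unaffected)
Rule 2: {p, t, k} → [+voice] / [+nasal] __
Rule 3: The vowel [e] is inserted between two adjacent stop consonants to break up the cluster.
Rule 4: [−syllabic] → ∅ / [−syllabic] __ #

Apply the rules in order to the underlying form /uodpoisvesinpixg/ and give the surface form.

Rule 1 (regressive voicing assimilation): /d/ precedes the voiceless obstruent /p/, so it devoices to [t] by assimilation. /s/ precedes the voiced obstruent /v/, so it voices to [z] by assimilation. /uodpoisvesinpixg/ → uotpoizvesinpixg.
Rule 2 (post-nasal voicing): /p/ is a voiceless stop immediately after the nasal /n/, so it voices to [b]. /uotpoizvesinpixg/ → uotpoizvesinbixg.
Rule 3 (stop-cluster e-epenthesis): /t/ and /p/ form a stop–stop cluster, so [e] is inserted between them. /uotpoizvesinbixg/ → uotepoizvesinbixg.
Rule 4 (final cluster simplification): /g/ is the second consonant of a word-final cluster /xg/, so it deletes. /uotepoizvesinbixg/ → uotepoizvesinbix.

uotepoizvesinbix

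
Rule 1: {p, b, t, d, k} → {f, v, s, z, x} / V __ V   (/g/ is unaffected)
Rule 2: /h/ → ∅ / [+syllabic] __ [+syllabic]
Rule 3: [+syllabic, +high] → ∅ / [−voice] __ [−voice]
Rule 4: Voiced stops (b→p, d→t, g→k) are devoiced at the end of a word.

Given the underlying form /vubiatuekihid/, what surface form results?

vuviasuexiit

Rule 1 (intervocalic spirantization): /b/ is a stop between vowels /u/ and /i/, so it spirantizes to the fricative [v]. /t/ is a stop between vowels /a/ and /u/, so it spirantizes to the fricative [s]. /k/ is a stop between vowels /e/ and /i/, so it spirantizes to the fricative [x]. /vubiatuekihid/ → vuviasuexihid.
Rule 2 (intervocalic h-deletion): /h/ occurs between vowels /i/ and /i/, so it deletes. /vuviasuexihid/ → vuviasuexiid.
Rule 3 (high vowel syncope): no segment meets the environment; /vuviasuexiid/ is unchanged.
Rule 4 (final devoicing): /d/ is a voiced stop in word-final position, so it devoices to [t]. /vuviasuexiid/ → vuviasuexiit.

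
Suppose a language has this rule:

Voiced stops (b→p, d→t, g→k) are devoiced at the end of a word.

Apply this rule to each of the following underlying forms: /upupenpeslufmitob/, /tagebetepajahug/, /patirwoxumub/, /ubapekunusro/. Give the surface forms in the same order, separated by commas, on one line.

upupenpeslufmitop, tagebetepajahuk, patirwoxumup, ubapekunusro

/upupenpeslufmitob/: /b/ is a voiced stop in word-final position, so it devoices to [p]. → [upupenpeslufmitop].
/tagebetepajahug/: /g/ is a voiced stop in word-final position, so it devoices to [k]. → [tagebetepajahuk].
/patirwoxumub/: /b/ is a voiced stop in word-final position, so it devoices to [p]. → [patirwoxumup].
/ubapekunusro/: the rule's environment is not met; surfaces unchanged as [ubapekunusro].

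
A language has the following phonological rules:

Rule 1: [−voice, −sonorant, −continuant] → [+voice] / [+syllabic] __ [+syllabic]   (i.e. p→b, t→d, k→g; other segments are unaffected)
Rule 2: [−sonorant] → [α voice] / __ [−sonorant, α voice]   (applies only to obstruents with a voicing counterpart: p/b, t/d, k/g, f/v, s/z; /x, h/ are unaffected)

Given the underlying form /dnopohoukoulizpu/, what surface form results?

dnobohougoulispu

Rule 1 (intervocalic voicing): /p/ is a voiceless stop between vowels /o/ and /o/, so it voices to [b]. /k/ is a voiceless stop between vowels /u/ and /o/, so it voices to [g]. /dnopohoukoulizpu/ → dnobohougoulizpu.
Rule 2 (regressive voicing assimilation): /z/ precedes the voiceless obstruent /p/, so it devoices to [s] by assimilation. /dnobohougoulizpu/ → dnobohougoulispu.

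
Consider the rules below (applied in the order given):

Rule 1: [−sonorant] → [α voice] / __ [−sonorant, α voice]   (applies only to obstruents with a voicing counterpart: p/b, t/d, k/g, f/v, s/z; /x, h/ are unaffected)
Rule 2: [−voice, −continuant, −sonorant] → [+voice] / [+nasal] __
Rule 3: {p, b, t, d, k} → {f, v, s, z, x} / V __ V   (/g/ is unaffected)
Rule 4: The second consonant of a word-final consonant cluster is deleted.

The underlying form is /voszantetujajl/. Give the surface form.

Rule 1 (regressive voicing assimilation): /s/ precedes the voiced obstruent /z/, so it voices to [z] by assimilation. /voszantetujajl/ → vozzantetujajl.
Rule 2 (post-nasal voicing): /t/ is a voiceless stop immediately after the nasal /n/, so it voices to [d]. /vozzantetujajl/ → vozzandetujajl.
Rule 3 (intervocalic spirantization): /t/ is a stop between vowels /e/ and /u/, so it spirantizes to the fricative [s]. /vozzandetujajl/ → vozzandesujajl.
Rule 4 (final cluster simplification): /l/ is the second consonant of a word-final cluster /jl/, so it deletes. /vozzandesujajl/ → vozzandesujaj.

vozzandesujaj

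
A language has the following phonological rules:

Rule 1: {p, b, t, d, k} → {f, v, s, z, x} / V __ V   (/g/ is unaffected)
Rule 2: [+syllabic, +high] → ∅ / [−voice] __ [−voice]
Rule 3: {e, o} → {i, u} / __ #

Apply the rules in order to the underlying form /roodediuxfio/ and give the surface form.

Rule 1 (intervocalic spirantization): /d/ is a stop between vowels /o/ and /e/, so it spirantizes to the fricative [z]. /d/ is a stop between vowels /e/ and /i/, so it spirantizes to the fricative [z]. /roodediuxfio/ → roozeziuxfio.
Rule 2 (high vowel syncope): no segment meets the environment; /roozeziuxfio/ is unchanged.
Rule 3 (final vowel raising): /o/ is a mid vowel in word-final position, so it raises to [u]. /roozeziuxfio/ → roozeziuxfiu.

roozeziuxfiu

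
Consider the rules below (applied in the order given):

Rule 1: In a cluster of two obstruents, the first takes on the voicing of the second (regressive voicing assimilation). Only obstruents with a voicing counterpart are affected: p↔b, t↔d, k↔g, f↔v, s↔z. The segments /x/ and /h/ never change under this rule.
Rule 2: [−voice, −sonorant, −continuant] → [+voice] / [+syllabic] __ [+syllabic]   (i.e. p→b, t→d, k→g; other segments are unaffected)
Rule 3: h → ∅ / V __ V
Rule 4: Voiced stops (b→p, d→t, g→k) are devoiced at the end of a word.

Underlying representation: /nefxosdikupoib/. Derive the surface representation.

nefxozdiguboip

Rule 1 (regressive voicing assimilation): /s/ precedes the voiced obstruent /d/, so it voices to [z] by assimilation. /nefxosdikupoib/ → nefxozdikupoib.
Rule 2 (intervocalic voicing): /k/ is a voiceless stop between vowels /i/ and /u/, so it voices to [g]. /p/ is a voiceless stop between vowels /u/ and /o/, so it voices to [b]. /nefxozdikupoib/ → nefxozdiguboib.
Rule 3 (intervocalic h-deletion): no segment meets the environment; /nefxozdiguboib/ is unchanged.
Rule 4 (final devoicing): /b/ is a voiced stop in word-final position, so it devoices to [p]. /nefxozdiguboib/ → nefxozdiguboip.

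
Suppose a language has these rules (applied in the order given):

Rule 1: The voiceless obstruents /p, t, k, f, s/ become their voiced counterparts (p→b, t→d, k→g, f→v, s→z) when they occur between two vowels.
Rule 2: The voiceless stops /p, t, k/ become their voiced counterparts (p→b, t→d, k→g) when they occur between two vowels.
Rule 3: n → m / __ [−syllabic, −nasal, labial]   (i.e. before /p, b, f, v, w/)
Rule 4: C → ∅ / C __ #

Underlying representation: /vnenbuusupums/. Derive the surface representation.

vnembuuzubum

Rule 1 (intervocalic voicing): /s/ is a voiceless obstruent between vowels /u/ and /u/, so it voices to [z]. /p/ is a voiceless obstruent between vowels /u/ and /u/, so it voices to [b]. /vnenbuusupums/ → vnenbuuzubums.
Rule 2 (intervocalic voicing): no segment meets the environment; /vnenbuuzubums/ is unchanged.
Rule 3 (nasal place assimilation): /n/ precedes the labial consonant /b/, so it assimilates in place to [m]. /vnenbuuzubums/ → vnembuuzubums.
Rule 4 (final cluster simplification): /s/ is the second consonant of a word-final cluster /ms/, so it deletes. /vnembuuzubums/ → vnembuuzubum.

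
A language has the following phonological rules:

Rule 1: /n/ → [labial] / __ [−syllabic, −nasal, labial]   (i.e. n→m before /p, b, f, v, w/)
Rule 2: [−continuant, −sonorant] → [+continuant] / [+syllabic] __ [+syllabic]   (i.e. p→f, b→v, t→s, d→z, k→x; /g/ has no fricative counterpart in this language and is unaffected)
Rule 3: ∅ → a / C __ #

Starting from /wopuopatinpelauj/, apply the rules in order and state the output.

Rule 1 (nasal place assimilation): /n/ precedes the labial consonant /p/, so it assimilates in place to [m]. /wopuopatinpelauj/ → wopuopatimpelauj.
Rule 2 (intervocalic spirantization): /p/ is a stop between vowels /o/ and /u/, so it spirantizes to the fricative [f]. /p/ is a stop between vowels /o/ and /a/, so it spirantizes to the fricative [f]. /t/ is a stop between vowels /a/ and /i/, so it spirantizes to the fricative [s]. /wopuopatimpelauj/ → wofuofasimpelauj.
Rule 3 (final a-epenthesis): the form ends in the consonant /j/, so [a] is inserted word-finally. /wofuofasimpelauj/ → wofuofasimpelauja.

wofuofasimpelauja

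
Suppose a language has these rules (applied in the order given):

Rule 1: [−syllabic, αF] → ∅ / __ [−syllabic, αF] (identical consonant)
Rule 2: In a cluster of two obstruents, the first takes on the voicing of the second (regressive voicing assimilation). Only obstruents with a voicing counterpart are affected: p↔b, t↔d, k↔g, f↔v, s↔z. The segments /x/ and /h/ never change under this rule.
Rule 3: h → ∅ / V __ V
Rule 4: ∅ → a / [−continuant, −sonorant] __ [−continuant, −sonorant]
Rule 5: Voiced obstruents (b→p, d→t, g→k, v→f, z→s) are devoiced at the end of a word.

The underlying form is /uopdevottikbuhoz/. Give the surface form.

Rule 1 (degemination): /tt/ is a geminate; the first /t/ deletes. /uopdevottikbuhoz/ → uopdevotikbuhoz.
Rule 2 (regressive voicing assimilation): /p/ precedes the voiced obstruent /d/, so it voices to [b] by assimilation. /k/ precedes the voiced obstruent /b/, so it voices to [g] by assimilation. /uopdevotikbuhoz/ → uobdevotigbuhoz.
Rule 3 (intervocalic h-deletion): /h/ occurs between vowels /u/ and /o/, so it deletes. /uobdevotigbuhoz/ → uobdevotigbuoz.
Rule 4 (stop-cluster a-epenthesis): /b/ and /d/ form a stop–stop cluster, so [a] is inserted between them. /g/ and /b/ form a stop–stop cluster, so [a] is inserted between them. /uobdevotigbuoz/ → uobadevotigabuoz.
Rule 5 (final devoicing): /z/ is a voiced obstruent in word-final position, so it devoices to [s]. /uobadevotigabuoz/ → uobadevotigabuos.

uobadevotigabuos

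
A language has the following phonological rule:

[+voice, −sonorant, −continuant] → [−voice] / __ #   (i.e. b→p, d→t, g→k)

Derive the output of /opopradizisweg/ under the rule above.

opopradiziswek

Scanning /opopradizisweg/: /d/ at position 7 is not in the conditioning environment; /g/ is a voiced stop in word-final position, so it devoices to [k].
Result: [opopradiziswek].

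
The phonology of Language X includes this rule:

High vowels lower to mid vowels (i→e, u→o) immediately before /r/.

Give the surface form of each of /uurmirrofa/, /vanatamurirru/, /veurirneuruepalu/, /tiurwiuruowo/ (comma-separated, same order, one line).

/uurmirrofa/: /u/ is a high vowel immediately before /r/, so it lowers to [o]. /i/ is a high vowel immediately before /r/, so it lowers to [e]. → [uormerrofa].
/vanatamurirru/: /u/ is a high vowel immediately before /r/, so it lowers to [o]. /i/ is a high vowel immediately before /r/, so it lowers to [e]. → [vanatamorerru].
/veurirneuruepalu/: /u/ is a high vowel immediately before /r/, so it lowers to [o]. /i/ is a high vowel immediately before /r/, so it lowers to [e]. /u/ is a high vowel immediately before /r/, so it lowers to [o]. → [veorerneoruepalu].
/tiurwiuruowo/: /u/ is a high vowel immediately before /r/, so it lowers to [o]. /u/ is a high vowel immediately before /r/, so it lowers to [o]. → [tiorwioruowo].

uormerrofa, vanatamorerru, veorerneoruepalu, tiorwioruowo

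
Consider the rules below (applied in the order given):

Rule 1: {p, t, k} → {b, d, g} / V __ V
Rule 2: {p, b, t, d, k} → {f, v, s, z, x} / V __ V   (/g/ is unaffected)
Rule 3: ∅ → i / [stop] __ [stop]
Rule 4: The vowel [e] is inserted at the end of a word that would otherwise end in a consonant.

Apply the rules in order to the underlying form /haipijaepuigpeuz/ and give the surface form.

Rule 1 (intervocalic voicing): /p/ is a voiceless stop between vowels /i/ and /i/, so it voices to [b]. /p/ is a voiceless stop between vowels /e/ and /u/, so it voices to [b]. /haipijaepuigpeuz/ → haibijaebuigpeuz.
Rule 2 (intervocalic spirantization): /b/ is a stop between vowels /i/ and /i/, so it spirantizes to the fricative [v]. /b/ is a stop between vowels /e/ and /u/, so it spirantizes to the fricative [v]. /haibijaebuigpeuz/ → haivijaevuigpeuz.
Rule 3 (stop-cluster i-epenthesis): /g/ and /p/ form a stop–stop cluster, so [i] is inserted between them. /haivijaevuigpeuz/ → haivijaevuigipeuz.
Rule 4 (final e-epenthesis): the form ends in the consonant /z/, so [e] is inserted word-finally. /haivijaevuigipeuz/ → haivijaevuigipeuze.

haivijaevuigipeuze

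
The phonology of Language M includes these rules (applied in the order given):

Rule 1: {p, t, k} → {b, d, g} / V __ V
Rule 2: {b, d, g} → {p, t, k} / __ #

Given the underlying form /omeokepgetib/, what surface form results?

omeogepgedip

Rule 1 (intervocalic voicing): /k/ is a voiceless stop between vowels /o/ and /e/, so it voices to [g]. /t/ is a voiceless stop between vowels /e/ and /i/, so it voices to [d]. /omeokepgetib/ → omeogepgedib.
Rule 2 (final devoicing): /b/ is a voiced stop in word-final position, so it devoices to [p]. /omeogepgedib/ → omeogepgedip.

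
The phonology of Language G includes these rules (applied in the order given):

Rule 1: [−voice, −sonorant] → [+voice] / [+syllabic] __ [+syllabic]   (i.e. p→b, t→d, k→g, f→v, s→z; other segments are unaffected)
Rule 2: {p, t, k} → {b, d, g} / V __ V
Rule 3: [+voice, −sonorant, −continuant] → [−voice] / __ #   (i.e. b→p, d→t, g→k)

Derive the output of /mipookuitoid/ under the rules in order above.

Rule 1 (intervocalic voicing): /p/ is a voiceless obstruent between vowels /i/ and /o/, so it voices to [b]. /k/ is a voiceless obstruent between vowels /o/ and /u/, so it voices to [g]. /t/ is a voiceless obstruent between vowels /i/ and /o/, so it voices to [d]. /mipookuitoid/ → mibooguidoid.
Rule 2 (intervocalic voicing): no segment meets the environment; /mibooguidoid/ is unchanged.
Rule 3 (final devoicing): /d/ is a voiced stop in word-final position, so it devoices to [t]. /mibooguidoid/ → mibooguidoit.

mibooguidoit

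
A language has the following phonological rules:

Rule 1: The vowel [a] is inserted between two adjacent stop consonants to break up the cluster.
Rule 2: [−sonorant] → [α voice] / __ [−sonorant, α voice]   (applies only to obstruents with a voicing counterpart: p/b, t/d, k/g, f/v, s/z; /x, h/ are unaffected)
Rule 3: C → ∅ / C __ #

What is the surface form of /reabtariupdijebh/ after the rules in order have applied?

Rule 1 (stop-cluster a-epenthesis): /b/ and /t/ form a stop–stop cluster, so [a] is inserted between them. /p/ and /d/ form a stop–stop cluster, so [a] is inserted between them. /reabtariupdijebh/ → reabatariupadijebh.
Rule 2 (regressive voicing assimilation): /b/ precedes the voiceless obstruent /h/, so it devoices to [p] by assimilation. /reabatariupadijebh/ → reabatariupadijeph.
Rule 3 (final cluster simplification): /h/ is the second consonant of a word-final cluster /ph/, so it deletes. /reabatariupadijeph/ → reabatariupadijep.

reabatariupadijep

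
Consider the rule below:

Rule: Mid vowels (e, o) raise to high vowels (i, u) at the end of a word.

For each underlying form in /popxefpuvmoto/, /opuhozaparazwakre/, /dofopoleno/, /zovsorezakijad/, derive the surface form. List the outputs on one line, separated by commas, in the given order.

/popxefpuvmoto/: /o/ is a mid vowel in word-final position, so it raises to [u]. → [popxefpuvmotu].
/opuhozaparazwakre/: /e/ is a mid vowel in word-final position, so it raises to [i]. → [opuhozaparazwakri].
/dofopoleno/: /o/ is a mid vowel in word-final position, so it raises to [u]. → [dofopolenu].
/zovsorezakijad/: the rule's environment is not met; surfaces unchanged as [zovsorezakijad].

popxefpuvmotu, opuhozaparazwakri, dofopolenu, zovsorezakijad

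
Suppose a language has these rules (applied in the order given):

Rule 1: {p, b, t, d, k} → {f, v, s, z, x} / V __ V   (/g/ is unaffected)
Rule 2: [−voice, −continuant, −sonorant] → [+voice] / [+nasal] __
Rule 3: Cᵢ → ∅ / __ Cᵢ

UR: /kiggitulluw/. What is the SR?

kigisuluw

Rule 1 (intervocalic spirantization): /t/ is a stop between vowels /i/ and /u/, so it spirantizes to the fricative [s]. /kiggitulluw/ → kiggisulluw.
Rule 2 (post-nasal voicing): no segment meets the environment; /kiggisulluw/ is unchanged.
Rule 3 (degemination): /gg/ is a geminate; the first /g/ deletes. /ll/ is a geminate; the first /l/ deletes. /kiggisulluw/ → kigisuluw.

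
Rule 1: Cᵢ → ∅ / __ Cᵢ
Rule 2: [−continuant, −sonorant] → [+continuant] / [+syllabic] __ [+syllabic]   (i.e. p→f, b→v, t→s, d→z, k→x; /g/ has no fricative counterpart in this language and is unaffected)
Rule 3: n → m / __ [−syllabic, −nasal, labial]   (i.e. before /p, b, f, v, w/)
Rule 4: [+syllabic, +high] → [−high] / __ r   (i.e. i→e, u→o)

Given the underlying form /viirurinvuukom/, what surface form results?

vierorimvuuxom

Rule 1 (degemination): no segment meets the environment; /viirurinvuukom/ is unchanged.
Rule 2 (intervocalic spirantization): /k/ is a stop between vowels /u/ and /o/, so it spirantizes to the fricative [x]. /viirurinvuukom/ → viirurinvuuxom.
Rule 3 (nasal place assimilation): /n/ precedes the labial consonant /v/, so it assimilates in place to [m]. /viirurinvuuxom/ → viirurimvuuxom.
Rule 4 (pre-rhotic lowering): /i/ is a high vowel immediately before /r/, so it lowers to [e]. /u/ is a high vowel immediately before /r/, so it lowers to [o]. /viirurimvuuxom/ → vierorimvuuxom.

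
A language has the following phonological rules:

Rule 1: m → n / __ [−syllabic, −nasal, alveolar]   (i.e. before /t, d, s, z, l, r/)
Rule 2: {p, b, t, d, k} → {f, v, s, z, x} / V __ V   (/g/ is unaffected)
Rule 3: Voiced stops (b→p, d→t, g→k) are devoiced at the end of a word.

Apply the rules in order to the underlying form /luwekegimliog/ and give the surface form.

luwexeginliok

Rule 1 (nasal place assimilation): /m/ precedes the alveolar consonant /l/, so it assimilates in place to [n]. /luwekegimliog/ → luwekeginliog.
Rule 2 (intervocalic spirantization): /k/ is a stop between vowels /e/ and /e/, so it spirantizes to the fricative [x]. /luwekeginliog/ → luwexeginliog.
Rule 3 (final devoicing): /g/ is a voiced stop in word-final position, so it devoices to [k]. /luwexeginliog/ → luwexeginliok.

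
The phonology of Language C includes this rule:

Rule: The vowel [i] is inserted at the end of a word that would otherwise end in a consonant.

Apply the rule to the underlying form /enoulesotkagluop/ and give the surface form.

enoulesotkagluopi

the form ends in the consonant /p/, so [i] is inserted word-finally.
Surface form: [enoulesotkagluopi].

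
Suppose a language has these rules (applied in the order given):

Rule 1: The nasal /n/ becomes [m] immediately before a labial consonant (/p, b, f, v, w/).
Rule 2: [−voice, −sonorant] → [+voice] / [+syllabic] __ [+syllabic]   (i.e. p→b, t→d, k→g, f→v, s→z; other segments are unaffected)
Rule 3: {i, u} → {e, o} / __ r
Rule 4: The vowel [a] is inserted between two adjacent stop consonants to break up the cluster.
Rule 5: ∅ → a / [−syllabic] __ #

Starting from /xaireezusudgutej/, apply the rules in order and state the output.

Rule 1 (nasal place assimilation): no segment meets the environment; /xaireezusudgutej/ is unchanged.
Rule 2 (intervocalic voicing): /s/ is a voiceless obstruent between vowels /u/ and /u/, so it voices to [z]. /t/ is a voiceless obstruent between vowels /u/ and /e/, so it voices to [d]. /xaireezusudgutej/ → xaireezuzudgudej.
Rule 3 (pre-rhotic lowering): /i/ is a high vowel immediately before /r/, so it lowers to [e]. /xaireezuzudgudej/ → xaereezuzudgudej.
Rule 4 (stop-cluster a-epenthesis): /d/ and /g/ form a stop–stop cluster, so [a] is inserted between them. /xaereezuzudgudej/ → xaereezuzudagudej.
Rule 5 (final a-epenthesis): the form ends in the consonant /j/, so [a] is inserted word-finally. /xaereezuzudagudej/ → xaereezuzudagudeja.

xaereezuzudagudeja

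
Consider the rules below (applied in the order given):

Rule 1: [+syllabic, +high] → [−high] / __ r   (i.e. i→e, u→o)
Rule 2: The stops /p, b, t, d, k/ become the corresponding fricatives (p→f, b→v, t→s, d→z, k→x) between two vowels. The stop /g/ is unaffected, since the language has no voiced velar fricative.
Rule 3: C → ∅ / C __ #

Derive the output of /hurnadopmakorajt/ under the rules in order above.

hornazopmaxoraj

Rule 1 (pre-rhotic lowering): /u/ is a high vowel immediately before /r/, so it lowers to [o]. /hurnadopmakorajt/ → hornadopmakorajt.
Rule 2 (intervocalic spirantization): /d/ is a stop between vowels /a/ and /o/, so it spirantizes to the fricative [z]. /k/ is a stop between vowels /a/ and /o/, so it spirantizes to the fricative [x]. /hornadopmakorajt/ → hornazopmaxorajt.
Rule 3 (final cluster simplification): /t/ is the second consonant of a word-final cluster /jt/, so it deletes. /hornazopmaxorajt/ → hornazopmaxoraj.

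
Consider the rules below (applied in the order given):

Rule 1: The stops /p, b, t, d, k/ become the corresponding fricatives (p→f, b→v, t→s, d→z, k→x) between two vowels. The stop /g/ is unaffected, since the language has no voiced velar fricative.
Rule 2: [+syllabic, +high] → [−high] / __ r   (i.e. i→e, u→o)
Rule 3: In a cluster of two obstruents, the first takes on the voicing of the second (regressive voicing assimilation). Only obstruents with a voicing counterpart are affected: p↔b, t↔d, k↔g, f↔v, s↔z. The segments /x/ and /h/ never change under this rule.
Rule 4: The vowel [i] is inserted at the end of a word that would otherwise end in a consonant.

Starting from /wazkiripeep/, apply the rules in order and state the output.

waskerifeepi

Rule 1 (intervocalic spirantization): /p/ is a stop between vowels /i/ and /e/, so it spirantizes to the fricative [f]. /wazkiripeep/ → wazkirifeep.
Rule 2 (pre-rhotic lowering): /i/ is a high vowel immediately before /r/, so it lowers to [e]. /wazkirifeep/ → wazkerifeep.
Rule 3 (regressive voicing assimilation): /z/ precedes the voiceless obstruent /k/, so it devoices to [s] by assimilation. /wazkerifeep/ → waskerifeep.
Rule 4 (final i-epenthesis): the form ends in the consonant /p/, so [i] is inserted word-finally. /waskerifeep/ → waskerifeepi.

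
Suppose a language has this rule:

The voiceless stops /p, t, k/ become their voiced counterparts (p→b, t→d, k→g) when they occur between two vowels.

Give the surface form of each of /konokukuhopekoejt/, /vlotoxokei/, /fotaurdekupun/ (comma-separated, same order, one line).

/konokukuhopekoejt/: /k/ is a voiceless stop between vowels /o/ and /u/, so it voices to [g]. /k/ is a voiceless stop between vowels /u/ and /u/, so it voices to [g]. /p/ is a voiceless stop between vowels /o/ and /e/, so it voices to [b]. /k/ is a voiceless stop between vowels /e/ and /o/, so it voices to [g]. → [konoguguhobegoejt].
/vlotoxokei/: /t/ is a voiceless stop between vowels /o/ and /o/, so it voices to [d]. /k/ is a voiceless stop between vowels /o/ and /e/, so it voices to [g]. → [vlodoxogei].
/fotaurdekupun/: /t/ is a voiceless stop between vowels /o/ and /a/, so it voices to [d]. /k/ is a voiceless stop between vowels /e/ and /u/, so it voices to [g]. /p/ is a voiceless stop between vowels /u/ and /u/, so it voices to [b]. → [fodaurdegubun].

konoguguhobegoejt, vlodoxogei, fodaurdegubun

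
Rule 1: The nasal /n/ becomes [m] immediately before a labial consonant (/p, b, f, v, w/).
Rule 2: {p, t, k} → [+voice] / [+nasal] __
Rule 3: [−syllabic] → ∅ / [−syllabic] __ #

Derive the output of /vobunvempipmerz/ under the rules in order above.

Rule 1 (nasal place assimilation): /n/ precedes the labial consonant /v/, so it assimilates in place to [m]. /vobunvempipmerz/ → vobumvempipmerz.
Rule 2 (post-nasal voicing): /p/ is a voiceless stop immediately after the nasal /m/, so it voices to [b]. /vobumvempipmerz/ → vobumvembipmerz.
Rule 3 (final cluster simplification): /z/ is the second consonant of a word-final cluster /rz/, so it deletes. /vobumvembipmerz/ → vobumvembipmer.

vobumvembipmer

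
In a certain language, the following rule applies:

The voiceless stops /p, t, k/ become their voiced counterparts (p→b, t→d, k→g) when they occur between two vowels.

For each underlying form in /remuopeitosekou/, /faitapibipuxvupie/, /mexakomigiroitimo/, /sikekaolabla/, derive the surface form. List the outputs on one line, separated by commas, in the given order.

/remuopeitosekou/: /p/ is a voiceless stop between vowels /o/ and /e/, so it voices to [b]. /t/ is a voiceless stop between vowels /i/ and /o/, so it voices to [d]. /k/ is a voiceless stop between vowels /e/ and /o/, so it voices to [g]. → [remuobeidosegou].
/faitapibipuxvupie/: /t/ is a voiceless stop between vowels /i/ and /a/, so it voices to [d]. /p/ is a voiceless stop between vowels /a/ and /i/, so it voices to [b]. /p/ is a voiceless stop between vowels /i/ and /u/, so it voices to [b]. /p/ is a voiceless stop between vowels /u/ and /i/, so it voices to [b]. → [faidabibibuxvubie].
/mexakomigiroitimo/: /k/ is a voiceless stop between vowels /a/ and /o/, so it voices to [g]. /t/ is a voiceless stop between vowels /i/ and /i/, so it voices to [d]. → [mexagomigiroidimo].
/sikekaolabla/: /k/ is a voiceless stop between vowels /i/ and /e/, so it voices to [g]. /k/ is a voiceless stop between vowels /e/ and /a/, so it voices to [g]. → [sigegaolabla].

remuobeidosegou, faidabibibuxvubie, mexagomigiroidimo, sigegaolabla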